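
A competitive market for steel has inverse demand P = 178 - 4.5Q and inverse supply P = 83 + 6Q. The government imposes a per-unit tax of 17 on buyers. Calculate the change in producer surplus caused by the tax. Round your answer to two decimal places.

Without the tax, 178 - 4.5Q = 83 + 6Q so Q* = 9.0476 and P* = 137.2857.
With the tax, buyers' net willingness to pay falls by 17: (178 - 17) - 4.5Q = 83 + 6Q, so Q_t = 7.4286. Buyers pay P_b = 144.5714; sellers receive P_s = P_b - 17 = 127.5714.
Producers lose the trapezoid between P_s and P* out to Q_t plus the triangle from Q_t to Q*: change in PS = 165.551 - 245.5782 = -80.0272.

-80.03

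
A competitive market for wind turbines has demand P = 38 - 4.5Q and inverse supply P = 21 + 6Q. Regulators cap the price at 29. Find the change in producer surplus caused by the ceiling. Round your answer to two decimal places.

-2.53

Free-market equilibrium: 38 - 4.5Q = 21 + 6Q gives Q* = 1.619, P* = 30.7143.
At the ceiling price 29, quantity supplied is (29 - 21)/6 = 1.3333; supply is the short side, so Q = 1.3333 trades at P = 29.
PS goes from (1/2)(1.619)(9.7143) = 7.8639 to 5.3333 (computed as (29 - 21)(1.3333) - (1/2)(6)(1.3333)^2), a change of -2.5306.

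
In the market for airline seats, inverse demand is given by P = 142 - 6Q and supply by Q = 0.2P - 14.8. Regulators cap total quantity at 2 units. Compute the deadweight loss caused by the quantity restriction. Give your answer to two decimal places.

96.18

Rewriting supply in inverse form: P = 74 + 5Q.
Unrestricted equilibrium: Q* = (142 - 74)/(6 + 5) = 6.1818.
At Q = 2 the demand price is 142 - 6(2) = 130 and the supply price is 74 + 5(2) = 84.
Deadweight loss is the triangle between the curves from 2 to 6.1818: (1/2)(130 - 84)(6.1818 - 2) = 96.1818.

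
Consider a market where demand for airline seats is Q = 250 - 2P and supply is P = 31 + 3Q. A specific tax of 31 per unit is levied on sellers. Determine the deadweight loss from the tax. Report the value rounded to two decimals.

137.29

Rewriting demand in inverse form: P = 125 - 0.5Q.
Pre-tax equilibrium: 125 - 0.5Q = 31 + 3Q gives Q* = 26.8571, P* = 111.5714.
A tax on sellers shifts supply up by 31: 125 - 0.5Q = 31 + 3Q + 31, so Q_t = 18. Buyers pay P_b = 116; sellers receive P_s = P_b - 31 = 85.
The welfare triangle lost has base Q* - Q_t = 8.8571 and height t = 31, so DWL = (1/2)(8.8571)(31) = 137.2857.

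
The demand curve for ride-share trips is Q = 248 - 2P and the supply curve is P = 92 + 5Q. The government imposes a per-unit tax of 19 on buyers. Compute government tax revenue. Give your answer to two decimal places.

Rewriting demand in inverse form: P = 124 - 0.5Q.
Without the tax, 124 - 0.5Q = 92 + 5Q so Q* = 5.8182 and P* = 121.0909.
A tax on buyers shifts demand down by 19: (124 - 19) - 0.5Q = 92 + 5Q, so Q_t = 2.3636. Buyers pay P_b = 122.8182; sellers receive P_s = P_b - 19 = 103.8182.
Tax revenue = t x Q_t = 19 x 2.3636 = 44.9091.

44.91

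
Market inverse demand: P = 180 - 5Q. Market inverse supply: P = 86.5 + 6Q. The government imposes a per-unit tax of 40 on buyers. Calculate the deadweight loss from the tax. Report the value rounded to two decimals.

Pre-tax equilibrium: 180 - 5Q = 86.5 + 6Q gives Q* = 8.5, P* = 137.5.
A tax on buyers shifts demand down by 40: (180 - 40) - 5Q = 86.5 + 6Q, so Q_t = 4.8636. Buyers pay P_b = 155.6818; sellers receive P_s = P_b - 40 = 115.6818.
Deadweight loss is the triangle between the curves from Q_t to Q*: (1/2)(8.5 - 4.8636)(40) = 72.7273.

72.73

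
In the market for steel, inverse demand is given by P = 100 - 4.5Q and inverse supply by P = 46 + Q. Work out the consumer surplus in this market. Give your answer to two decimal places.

Setting demand equal to supply, 54 = 5.5Q, so Q* = 9.8182 and P* = 55.8182.
CS is the area between the demand curve and P* from 0 to Q*: (1/2)(9.8182)(44.1818) = 216.8926.

216.89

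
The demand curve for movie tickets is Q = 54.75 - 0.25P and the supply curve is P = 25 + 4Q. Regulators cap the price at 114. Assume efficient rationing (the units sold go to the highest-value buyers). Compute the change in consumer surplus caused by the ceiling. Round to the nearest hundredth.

Rewriting demand in inverse form: P = 219 - 4Q.
Free-market equilibrium: 219 - 4Q = 25 + 4Q gives Q* = 24.25, P* = 122.
At the ceiling price 114, quantity supplied is (114 - 25)/4 = 22.25; supply is the short side, so Q = 22.25 trades at P = 114.
CS goes from (1/2)(24.25)(97) = 1176.125 to 1346.125 (computed as (219 - 114)(22.25) - (1/2)(4)(22.25)^2), a change of 170.

170.00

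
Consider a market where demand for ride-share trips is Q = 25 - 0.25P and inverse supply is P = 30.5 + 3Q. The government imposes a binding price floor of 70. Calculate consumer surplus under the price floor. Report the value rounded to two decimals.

112.50

Rewriting demand in inverse form: P = 100 - 4Q.
Free-market equilibrium: 100 - 4Q = 30.5 + 3Q gives Q* = 9.9286, P* = 60.2857.
At the floor price 70, quantity demanded is (100 - 70)/4 = 7.5; demand is the short side, so Q = 7.5 trades at P = 70.
CS is the triangle under demand above 70: (1/2)(7.5)(100 - 70) = 112.5.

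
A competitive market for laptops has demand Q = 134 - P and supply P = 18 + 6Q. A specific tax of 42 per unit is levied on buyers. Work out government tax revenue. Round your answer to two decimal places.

444.00

Rewriting demand in inverse form: P = 134 - Q.
Pre-tax equilibrium: 134 - Q = 18 + 6Q gives Q* = 16.5714, P* = 117.4286.
A tax on buyers shifts demand down by 42: (134 - 42) - Q = 18 + 6Q, so Q_t = 10.5714. Buyers pay P_b = 123.4286; sellers receive P_s = P_b - 42 = 81.4286.
Revenue is the tax times quantity traded: 42 x 10.5714 = 444.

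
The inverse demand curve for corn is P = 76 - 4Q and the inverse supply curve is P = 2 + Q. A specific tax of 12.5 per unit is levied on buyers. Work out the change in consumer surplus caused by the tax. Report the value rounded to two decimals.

Pre-tax equilibrium: 76 - 4Q = 2 + Q gives Q* = 14.8, P* = 16.8.
With the tax, buyers' net willingness to pay falls by 12.5: (76 - 12.5) - 4Q = 2 + Q, so Q_t = 12.3. Buyers pay P_b = 26.8; sellers receive P_s = P_b - 12.5 = 14.3.
CS falls from (1/2)(14.8)(59.2) = 438.08 to (1/2)(12.3)(49.2) = 302.58, a change of -135.5.

-135.50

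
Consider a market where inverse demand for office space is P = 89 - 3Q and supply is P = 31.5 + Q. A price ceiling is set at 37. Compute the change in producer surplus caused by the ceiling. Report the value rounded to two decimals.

-88.20

Free-market equilibrium: 89 - 3Q = 31.5 + Q gives Q* = 14.375, P* = 45.875.
At the ceiling price 37, quantity supplied is (37 - 31.5)/1 = 5.5; supply is the short side, so Q = 5.5 trades at P = 37.
PS goes from (1/2)(14.375)(14.375) = 103.3203 to 15.125 (computed as (37 - 31.5)(5.5) - (1/2)(1)(5.5)^2), a change of -88.1953.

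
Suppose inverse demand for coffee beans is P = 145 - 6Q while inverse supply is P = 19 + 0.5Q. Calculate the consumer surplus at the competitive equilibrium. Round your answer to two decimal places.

Equilibrium: 145 - 6Q = 19 + 0.5Q, so Q* = 19.3846 and P* = 28.6923.
CS is the area between the demand curve and P* from 0 to Q*: (1/2)(19.3846)(116.3077) = 1127.2899.

1127.29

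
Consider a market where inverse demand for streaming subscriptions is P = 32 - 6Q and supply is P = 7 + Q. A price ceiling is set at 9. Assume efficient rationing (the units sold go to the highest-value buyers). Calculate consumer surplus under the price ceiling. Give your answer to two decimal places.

Without the control, 32 - 6Q = 7 + Q so Q* = 3.5714 and P* = 10.5714.
At P = 9, sellers supply (9 - 7)/1 = 2 while buyers want more, so the quantity traded is 2 at price 9.
The demand price at Q = 2 is 20. CS is the trapezoid between demand and 9 over [0, 2]: (1/2)[(32 - 9) + (20 - 9)](2) = 34.

34.00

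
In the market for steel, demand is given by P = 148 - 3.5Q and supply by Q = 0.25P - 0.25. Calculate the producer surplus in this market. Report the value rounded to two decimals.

Rewriting supply in inverse form: P = 1 + 4Q.
Setting demand equal to supply, 147 = 7.5Q, so Q* = 19.6 and P* = 79.4.
The supply curve's price intercept is 1, so PS = (1/2)(Q*)(P* - 1) = (1/2)(19.6)(78.4) = 768.32.

768.32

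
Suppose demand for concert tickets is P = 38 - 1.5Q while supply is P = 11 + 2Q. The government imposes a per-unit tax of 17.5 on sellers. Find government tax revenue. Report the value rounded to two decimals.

Pre-tax equilibrium: 38 - 1.5Q = 11 + 2Q gives Q* = 7.7143, P* = 26.4286.
A tax on sellers shifts supply up by 17.5: 38 - 1.5Q = 11 + 2Q + 17.5, so Q_t = 2.7143. Buyers pay P_b = 33.9286; sellers receive P_s = P_b - 17.5 = 16.4286.
Revenue is the tax times quantity traded: 17.5 x 2.7143 = 47.5.

47.50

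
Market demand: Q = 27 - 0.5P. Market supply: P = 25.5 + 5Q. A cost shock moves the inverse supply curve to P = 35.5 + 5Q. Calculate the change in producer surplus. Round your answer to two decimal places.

Rewriting demand in inverse form: P = 54 - 2Q.
Initial equilibrium: Q_0 = 4.0714, P_0 = 45.8571; CS_0 = (1/2)(4.0714)(8.1429) = 16.5765, PS_0 = (1/2)(4.0714)(20.3571) = 41.4413.
New equilibrium: 54 - 2Q = 35.5 + 5Q gives Q_1 = 2.6429, P_1 = 48.7143; CS_1 = 6.9847, PS_1 = 17.4617.
Change in producer surplus = 17.4617 - 41.4413 = -23.9796.

-23.98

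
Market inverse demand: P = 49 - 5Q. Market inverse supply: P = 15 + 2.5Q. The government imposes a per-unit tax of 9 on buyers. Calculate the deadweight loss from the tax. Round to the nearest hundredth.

Without the tax, 49 - 5Q = 15 + 2.5Q so Q* = 4.5333 and P* = 26.3333.
A tax on buyers shifts demand down by 9: (49 - 9) - 5Q = 15 + 2.5Q, so Q_t = 3.3333. Buyers pay P_b = 32.3333; sellers receive P_s = P_b - 9 = 23.3333.
Deadweight loss is the triangle between the curves from Q_t to Q*: (1/2)(4.5333 - 3.3333)(9) = 5.4.

5.40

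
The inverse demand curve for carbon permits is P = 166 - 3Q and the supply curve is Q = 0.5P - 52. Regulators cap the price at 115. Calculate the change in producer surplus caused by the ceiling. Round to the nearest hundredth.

Rewriting supply in inverse form: P = 104 + 2Q.
Free-market equilibrium: 166 - 3Q = 104 + 2Q gives Q* = 12.4, P* = 128.8.
At the ceiling price 115, quantity supplied is (115 - 104)/2 = 5.5; supply is the short side, so Q = 5.5 trades at P = 115.
PS goes from (1/2)(12.4)(24.8) = 153.76 to 30.25 (computed as (115 - 104)(5.5) - (1/2)(2)(5.5)^2), a change of -123.51.

-123.51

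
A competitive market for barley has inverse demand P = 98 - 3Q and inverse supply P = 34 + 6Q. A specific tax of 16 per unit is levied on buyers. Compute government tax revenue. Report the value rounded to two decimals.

85.33

Without the tax, 98 - 3Q = 34 + 6Q so Q* = 7.1111 and P* = 76.6667.
With the tax, buyers' net willingness to pay falls by 16: (98 - 16) - 3Q = 34 + 6Q, so Q_t = 5.3333. Buyers pay P_b = 82; sellers receive P_s = P_b - 16 = 66.
Tax revenue = t x Q_t = 16 x 5.3333 = 85.3333.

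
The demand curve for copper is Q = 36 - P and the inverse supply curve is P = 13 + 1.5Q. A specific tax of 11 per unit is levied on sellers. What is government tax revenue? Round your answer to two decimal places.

52.80

Rewriting demand in inverse form: P = 36 - Q.
Pre-tax equilibrium: 36 - Q = 13 + 1.5Q gives Q* = 9.2, P* = 26.8.
A tax on sellers shifts supply up by 11: 36 - Q = 13 + 1.5Q + 11, so Q_t = 4.8. Buyers pay P_b = 31.2; sellers receive P_s = P_b - 11 = 20.2.
Tax revenue = t x Q_t = 11 x 4.8 = 52.8.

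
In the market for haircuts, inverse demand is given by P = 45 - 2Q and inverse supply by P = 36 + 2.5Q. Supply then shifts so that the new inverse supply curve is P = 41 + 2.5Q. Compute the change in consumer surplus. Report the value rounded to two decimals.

Initial equilibrium: Q_0 = 2, P_0 = 41; CS_0 = (1/2)(2)(4) = 4, PS_0 = (1/2)(2)(5) = 5.
New equilibrium: 45 - 2Q = 41 + 2.5Q gives Q_1 = 0.8889, P_1 = 43.2222; CS_1 = 0.7901, PS_1 = 0.9877.
Change in consumer surplus = 0.7901 - 4 = -3.2099.

-3.21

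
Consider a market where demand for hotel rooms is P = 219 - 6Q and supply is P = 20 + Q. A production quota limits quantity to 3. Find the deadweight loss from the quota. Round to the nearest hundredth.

Unrestricted equilibrium: Q* = (219 - 20)/(6 + 1) = 28.4286.
At Q = 3 the demand price is 219 - 6(3) = 201 and the supply price is 20 + (3) = 23.
DWL = (1/2)(gap between curves at 3) x (Q* - 3) = (1/2)(178)(25.4286) = 2263.1429.

2263.14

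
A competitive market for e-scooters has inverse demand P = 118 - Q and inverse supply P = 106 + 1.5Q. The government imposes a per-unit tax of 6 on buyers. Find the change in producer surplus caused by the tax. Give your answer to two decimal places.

Without the tax, 118 - Q = 106 + 1.5Q so Q* = 4.8 and P* = 113.2.
With the tax, buyers' net willingness to pay falls by 6: (118 - 6) - Q = 106 + 1.5Q, so Q_t = 2.4. Buyers pay P_b = 115.6; sellers receive P_s = P_b - 6 = 109.6.
PS falls from (1/2)(4.8)(7.2) = 17.28 to (1/2)(2.4)(3.6) = 4.32, a change of -12.96.

-12.96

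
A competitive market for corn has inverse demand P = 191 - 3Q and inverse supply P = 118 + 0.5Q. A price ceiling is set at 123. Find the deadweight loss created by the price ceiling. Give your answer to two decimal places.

Free-market equilibrium: 191 - 3Q = 118 + 0.5Q gives Q* = 20.8571, P* = 128.4286.
At the ceiling price 123, quantity supplied is (123 - 118)/0.5 = 10; supply is the short side, so Q = 10 trades at P = 123.
At Q = 10 the demand price is 161 and the supply price is 123. Deadweight loss is the triangle between the curves from 10 to 20.8571: (1/2)(161 - 123)(20.8571 - 10) = 206.2857.

206.29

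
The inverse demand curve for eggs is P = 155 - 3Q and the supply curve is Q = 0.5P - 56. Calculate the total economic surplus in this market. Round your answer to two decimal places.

Rewriting supply in inverse form: P = 112 + 2Q.
Set 155 - 3Q = 112 + 2Q, which gives 43 = 5Q, so Q* = 8.6 and P* = 155 - 3(8.6) = 129.2.
CS = (1/2)(8.6)(25.8) = 110.94 and PS = (1/2)(8.6)(17.2) = 73.96, so total surplus = 184.9.

184.90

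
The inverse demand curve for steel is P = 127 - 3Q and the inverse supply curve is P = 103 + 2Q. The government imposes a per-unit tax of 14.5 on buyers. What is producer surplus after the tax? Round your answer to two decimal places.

Pre-tax equilibrium: 127 - 3Q = 103 + 2Q gives Q* = 4.8, P* = 112.6.
With the tax, buyers' net willingness to pay falls by 14.5: (127 - 14.5) - 3Q = 103 + 2Q, so Q_t = 1.9. Buyers pay P_b = 121.3; sellers receive P_s = P_b - 14.5 = 106.8.
Producer surplus is the triangle above supply below P_s: (1/2)(1.9)(106.8 - 103) = 3.61.

3.61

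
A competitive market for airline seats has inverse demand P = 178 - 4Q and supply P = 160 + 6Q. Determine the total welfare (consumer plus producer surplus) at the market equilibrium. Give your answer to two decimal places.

Setting demand equal to supply, 18 = 10Q, so Q* = 1.8 and P* = 170.8.
Total surplus is the full triangle between the curves from 0 to Q*: (1/2)(1.8)(178 - 160) = 16.2.

16.20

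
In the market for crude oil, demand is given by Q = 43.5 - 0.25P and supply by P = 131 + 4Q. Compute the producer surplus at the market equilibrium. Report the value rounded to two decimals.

Rewriting demand in inverse form: P = 174 - 4Q.
Set 174 - 4Q = 131 + 4Q, which gives 43 = 8Q, so Q* = 5.375 and P* = 174 - 4(5.375) = 152.5.
Producer surplus is the triangle above supply below P*: (1/2)(5.375)(152.5 - 131) = (1/2)(5.375)(21.5) = 57.7812.

57.78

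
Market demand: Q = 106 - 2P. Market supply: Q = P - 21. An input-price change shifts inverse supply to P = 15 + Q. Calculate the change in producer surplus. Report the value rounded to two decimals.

Rewriting demand in inverse form: P = 53 - 0.5Q.
Rewriting supply in inverse form: P = 21 + Q.
Initial equilibrium: Q_0 = 21.3333, P_0 = 42.3333; CS_0 = (1/2)(21.3333)(10.6667) = 113.7778, PS_0 = (1/2)(21.3333)(21.3333) = 227.5556.
New equilibrium: 53 - 0.5Q = 15 + Q gives Q_1 = 25.3333, P_1 = 40.3333; CS_1 = 160.4444, PS_1 = 320.8889.
Change in producer surplus = 320.8889 - 227.5556 = 93.3333.

93.33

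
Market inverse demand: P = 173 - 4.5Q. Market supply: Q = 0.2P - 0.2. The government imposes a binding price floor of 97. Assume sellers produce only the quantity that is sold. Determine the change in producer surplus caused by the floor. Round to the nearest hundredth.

88.75

Rewriting supply in inverse form: P = 1 + 5Q.
Free-market equilibrium: 173 - 4.5Q = 1 + 5Q gives Q* = 18.1053, P* = 91.5263.
At the floor price 97, quantity demanded is (173 - 97)/4.5 = 16.8889; demand is the short side, so Q = 16.8889 trades at P = 97.
PS goes from (1/2)(18.1053)(90.5263) = 819.5014 to 908.2469 (computed as (97 - 1)(16.8889) - (1/2)(5)(16.8889)^2), a change of 88.7455.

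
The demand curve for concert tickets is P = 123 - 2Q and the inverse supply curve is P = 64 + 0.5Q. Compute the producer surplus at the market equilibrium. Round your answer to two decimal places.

Equilibrium: 123 - 2Q = 64 + 0.5Q, so Q* = 23.6 and P* = 75.8.
PS is the area between P* and the supply curve from 0 to Q*: (1/2)(23.6)(11.8) = 139.24.

139.24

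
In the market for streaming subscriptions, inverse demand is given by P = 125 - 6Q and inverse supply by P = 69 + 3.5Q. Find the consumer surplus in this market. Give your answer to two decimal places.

Equilibrium: 125 - 6Q = 69 + 3.5Q, so Q* = 5.8947 and P* = 89.6316.
Consumer surplus is the triangle under demand above P*: (1/2)(5.8947)(125 - 89.6316) = (1/2)(5.8947)(35.3684) = 104.2438.

104.24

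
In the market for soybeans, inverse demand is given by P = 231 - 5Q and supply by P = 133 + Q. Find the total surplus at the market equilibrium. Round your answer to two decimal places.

800.33

Setting demand equal to supply, 98 = 6Q, so Q* = 16.3333 and P* = 149.3333.
Total surplus is the full triangle between the curves from 0 to Q*: (1/2)(16.3333)(231 - 133) = 800.3333.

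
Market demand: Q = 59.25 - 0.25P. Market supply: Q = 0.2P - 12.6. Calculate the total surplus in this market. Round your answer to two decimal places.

1682.00

Rewriting demand in inverse form: P = 237 - 4Q.
Rewriting supply in inverse form: P = 63 + 5Q.
Setting demand equal to supply, 174 = 9Q, so Q* = 19.3333 and P* = 159.6667.
CS = (1/2)(19.3333)(77.3333) = 747.5556 and PS = (1/2)(19.3333)(96.6667) = 934.4444, so total surplus = 1682.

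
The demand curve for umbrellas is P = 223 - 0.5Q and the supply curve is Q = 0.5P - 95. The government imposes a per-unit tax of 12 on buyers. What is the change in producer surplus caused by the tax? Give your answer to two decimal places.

-103.68

Rewriting supply in inverse form: P = 190 + 2Q.
Without the tax, 223 - 0.5Q = 190 + 2Q so Q* = 13.2 and P* = 216.4.
With the tax, buyers' net willingness to pay falls by 12: (223 - 12) - 0.5Q = 190 + 2Q, so Q_t = 8.4. Buyers pay P_b = 218.8; sellers receive P_s = P_b - 12 = 206.8.
Producers lose the trapezoid between P_s and P* out to Q_t plus the triangle from Q_t to Q*: change in PS = 70.56 - 174.24 = -103.68.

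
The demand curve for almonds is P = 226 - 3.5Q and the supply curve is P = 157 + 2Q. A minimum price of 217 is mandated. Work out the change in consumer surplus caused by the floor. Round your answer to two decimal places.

Free-market equilibrium: 226 - 3.5Q = 157 + 2Q gives Q* = 12.5455, P* = 182.0909.
At P = 217, buyers demand (226 - 217)/3.5 = 2.5714 while sellers would supply more, so the quantity traded is 2.5714 at price 217.
CS goes from (1/2)(12.5455)(43.9091) = 275.4298 to 11.5714 (computed as (226 - 217)(2.5714) - (1/2)(3.5)(2.5714)^2), a change of -263.8583.

-263.86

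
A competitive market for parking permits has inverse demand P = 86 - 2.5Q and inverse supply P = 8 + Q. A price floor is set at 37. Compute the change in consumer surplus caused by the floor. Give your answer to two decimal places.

Free-market equilibrium: 86 - 2.5Q = 8 + Q gives Q* = 22.2857, P* = 30.2857.
At P = 37, buyers demand (86 - 37)/2.5 = 19.6 while sellers would supply more, so the quantity traded is 19.6 at price 37.
CS goes from (1/2)(22.2857)(55.7143) = 620.8163 to 480.2 (computed as (86 - 37)(19.6) - (1/2)(2.5)(19.6)^2), a change of -140.6163.

-140.62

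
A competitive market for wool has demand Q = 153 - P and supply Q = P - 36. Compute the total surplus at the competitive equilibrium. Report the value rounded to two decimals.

Rewriting demand in inverse form: P = 153 - Q.
Rewriting supply in inverse form: P = 36 + Q.
Set 153 - Q = 36 + Q, which gives 117 = 2Q, so Q* = 58.5 and P* = 153 - (58.5) = 94.5.
CS = (1/2)(58.5)(58.5) = 1711.125 and PS = (1/2)(58.5)(58.5) = 1711.125, so total surplus = 3422.25.

3422.25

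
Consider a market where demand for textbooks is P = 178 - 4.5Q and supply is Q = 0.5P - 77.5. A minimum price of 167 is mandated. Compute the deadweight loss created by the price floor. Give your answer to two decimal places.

Rewriting supply in inverse form: P = 155 + 2Q.
Free-market equilibrium: 178 - 4.5Q = 155 + 2Q gives Q* = 3.5385, P* = 162.0769.
At the floor price 167, quantity demanded is (178 - 167)/4.5 = 2.4444; demand is the short side, so Q = 2.4444 trades at P = 167.
At Q = 2.4444 the demand price is 167 and the supply price is 159.8889. Deadweight loss is the triangle between the curves from 2.4444 to 3.5385: (1/2)(167 - 159.8889)(3.5385 - 2.4444) = 3.8898.

3.89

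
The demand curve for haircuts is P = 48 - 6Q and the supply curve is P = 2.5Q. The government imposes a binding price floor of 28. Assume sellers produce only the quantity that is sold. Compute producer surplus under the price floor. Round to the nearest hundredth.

Free-market equilibrium: 48 - 6Q = 2.5Q gives Q* = 5.6471, P* = 14.1176.
At P = 28, buyers demand (48 - 28)/6 = 3.3333 while sellers would supply more, so the quantity traded is 3.3333 at price 28.
The supply price at Q = 3.3333 is 8.3333. PS is the trapezoid between 28 and supply over [0, 3.3333]: (1/2)[(28 - 0) + (28 - 8.3333)](3.3333) = 79.4444.

79.44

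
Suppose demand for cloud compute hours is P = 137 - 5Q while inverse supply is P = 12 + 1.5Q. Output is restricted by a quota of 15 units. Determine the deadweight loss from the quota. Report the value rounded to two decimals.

Without the quota, 137 - 5Q = 12 + 1.5Q gives Q* = 19.2308.
At Q = 15 the demand price is 137 - 5(15) = 62 and the supply price is 12 + 1.5(15) = 34.5.
DWL = (1/2)(gap between curves at 15) x (Q* - 15) = (1/2)(27.5)(4.2308) = 58.1731.

58.17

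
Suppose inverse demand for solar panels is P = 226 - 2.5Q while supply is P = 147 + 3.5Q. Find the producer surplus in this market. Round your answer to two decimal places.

303.38

Equilibrium: 226 - 2.5Q = 147 + 3.5Q, so Q* = 13.1667 and P* = 193.0833.
The supply curve's price intercept is 147, so PS = (1/2)(Q*)(P* - 147) = (1/2)(13.1667)(46.0833) = 303.3819.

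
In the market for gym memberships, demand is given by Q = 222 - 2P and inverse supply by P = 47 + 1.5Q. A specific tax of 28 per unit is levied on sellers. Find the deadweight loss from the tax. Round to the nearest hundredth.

196.00

Rewriting demand in inverse form: P = 111 - 0.5Q.
Without the tax, 111 - 0.5Q = 47 + 1.5Q so Q* = 32 and P* = 95.
A tax on sellers shifts supply up by 28: 111 - 0.5Q = 47 + 1.5Q + 28, so Q_t = 18. Buyers pay P_b = 102; sellers receive P_s = P_b - 28 = 74.
The welfare triangle lost has base Q* - Q_t = 14 and height t = 28, so DWL = (1/2)(14)(28) = 196.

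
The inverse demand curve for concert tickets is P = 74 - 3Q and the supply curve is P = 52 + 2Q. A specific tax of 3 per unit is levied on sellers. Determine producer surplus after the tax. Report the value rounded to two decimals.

Pre-tax equilibrium: 74 - 3Q = 52 + 2Q gives Q* = 4.4, P* = 60.8.
A tax on sellers shifts supply up by 3: 74 - 3Q = 52 + 2Q + 3, so Q_t = 3.8. Buyers pay P_b = 62.6; sellers receive P_s = P_b - 3 = 59.6.
Producer surplus is the triangle above supply below P_s: (1/2)(3.8)(59.6 - 52) = 14.44.

14.44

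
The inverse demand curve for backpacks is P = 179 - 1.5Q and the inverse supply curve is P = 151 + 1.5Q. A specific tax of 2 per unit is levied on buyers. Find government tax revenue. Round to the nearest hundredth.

17.33

Pre-tax equilibrium: 179 - 1.5Q = 151 + 1.5Q gives Q* = 9.3333, P* = 165.
A tax on buyers shifts demand down by 2: (179 - 2) - 1.5Q = 151 + 1.5Q, so Q_t = 8.6667. Buyers pay P_b = 166; sellers receive P_s = P_b - 2 = 164.
Revenue is the tax times quantity traded: 2 x 8.6667 = 17.3333.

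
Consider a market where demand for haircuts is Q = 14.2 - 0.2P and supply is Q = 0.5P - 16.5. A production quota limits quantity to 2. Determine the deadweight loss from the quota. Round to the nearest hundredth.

Rewriting demand in inverse form: P = 71 - 5Q.
Rewriting supply in inverse form: P = 33 + 2Q.
Without the quota, 71 - 5Q = 33 + 2Q gives Q* = 5.4286.
At Q = 2 the demand price is 71 - 5(2) = 61 and the supply price is 33 + 2(2) = 37.
DWL = (1/2)(gap between curves at 2) x (Q* - 2) = (1/2)(24)(3.4286) = 41.1429.

41.14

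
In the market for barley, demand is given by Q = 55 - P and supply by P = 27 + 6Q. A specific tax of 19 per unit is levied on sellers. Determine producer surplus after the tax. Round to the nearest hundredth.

Rewriting demand in inverse form: P = 55 - Q.
Pre-tax equilibrium: 55 - Q = 27 + 6Q gives Q* = 4, P* = 51.
A tax on sellers shifts supply up by 19: 55 - Q = 27 + 6Q + 19, so Q_t = 1.2857. Buyers pay P_b = 53.7143; sellers receive P_s = P_b - 19 = 34.7143.
PS = (1/2)(Q_t)(P_s - 27) = (1/2)(1.2857)(7.7143) = 4.9592.

4.96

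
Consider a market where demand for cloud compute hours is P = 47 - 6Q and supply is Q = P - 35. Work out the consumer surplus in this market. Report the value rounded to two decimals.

8.82

Rewriting supply in inverse form: P = 35 + Q.
Set 47 - 6Q = 35 + Q, which gives 12 = 7Q, so Q* = 1.7143 and P* = 47 - 6(1.7143) = 36.7143.
CS is the area between the demand curve and P* from 0 to Q*: (1/2)(1.7143)(10.2857) = 8.8163.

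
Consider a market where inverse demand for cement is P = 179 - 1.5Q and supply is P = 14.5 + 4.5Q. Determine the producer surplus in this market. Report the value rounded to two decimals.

Set 179 - 1.5Q = 14.5 + 4.5Q, which gives 164.5 = 6Q, so Q* = 27.4167 and P* = 179 - 1.5(27.4167) = 137.875.
PS is the area between P* and the supply curve from 0 to Q*: (1/2)(27.4167)(123.375) = 1691.2656.

1691.27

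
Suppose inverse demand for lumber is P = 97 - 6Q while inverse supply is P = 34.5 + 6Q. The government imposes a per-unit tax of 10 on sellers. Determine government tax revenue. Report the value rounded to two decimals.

Without the tax, 97 - 6Q = 34.5 + 6Q so Q* = 5.2083 and P* = 65.75.
With the tax, sellers need 10 more per unit: 97 - 6Q = 34.5 + 6Q + 10, so Q_t = 4.375. Buyers pay P_b = 70.75; sellers receive P_s = P_b - 10 = 60.75.
Tax revenue = t x Q_t = 10 x 4.375 = 43.75.

43.75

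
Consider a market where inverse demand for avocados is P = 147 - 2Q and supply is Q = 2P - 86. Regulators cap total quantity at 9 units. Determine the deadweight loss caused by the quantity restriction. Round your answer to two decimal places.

Rewriting supply in inverse form: P = 43 + 0.5Q.
Without the quota, 147 - 2Q = 43 + 0.5Q gives Q* = 41.6.
At Q = 9 the demand price is 147 - 2(9) = 129 and the supply price is 43 + 0.5(9) = 47.5.
DWL = (1/2)(gap between curves at 9) x (Q* - 9) = (1/2)(81.5)(32.6) = 1328.45.

1328.45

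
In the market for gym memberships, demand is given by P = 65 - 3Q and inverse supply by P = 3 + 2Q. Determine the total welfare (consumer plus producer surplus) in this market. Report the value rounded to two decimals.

384.40

Setting demand equal to supply, 62 = 5Q, so Q* = 12.4 and P* = 27.8.
Total surplus is the full triangle between the curves from 0 to Q*: (1/2)(12.4)(65 - 3) = 384.4.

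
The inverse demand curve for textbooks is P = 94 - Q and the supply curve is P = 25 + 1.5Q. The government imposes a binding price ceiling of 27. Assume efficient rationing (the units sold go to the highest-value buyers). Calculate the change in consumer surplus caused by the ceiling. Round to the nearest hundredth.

-292.44

Without the control, 94 - Q = 25 + 1.5Q so Q* = 27.6 and P* = 66.4.
At P = 27, sellers supply (27 - 25)/1.5 = 1.3333 while buyers want more, so the quantity traded is 1.3333 at price 27.
CS goes from (1/2)(27.6)(27.6) = 380.88 to 88.4444 (computed as (94 - 27)(1.3333) - (1/2)(1)(1.3333)^2), a change of -292.4356.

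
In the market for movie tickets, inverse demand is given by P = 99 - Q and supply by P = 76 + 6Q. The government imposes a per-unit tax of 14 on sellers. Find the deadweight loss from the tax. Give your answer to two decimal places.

Pre-tax equilibrium: 99 - Q = 76 + 6Q gives Q* = 3.2857, P* = 95.7143.
With the tax, sellers need 14 more per unit: 99 - Q = 76 + 6Q + 14, so Q_t = 1.2857. Buyers pay P_b = 97.7143; sellers receive P_s = P_b - 14 = 83.7143.
The welfare triangle lost has base Q* - Q_t = 2 and height t = 14, so DWL = (1/2)(2)(14) = 14.

14.00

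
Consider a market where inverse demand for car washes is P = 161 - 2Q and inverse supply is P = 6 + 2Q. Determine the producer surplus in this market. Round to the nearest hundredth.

Setting demand equal to supply, 155 = 4Q, so Q* = 38.75 and P* = 83.5.
The supply curve's price intercept is 6, so PS = (1/2)(Q*)(P* - 6) = (1/2)(38.75)(77.5) = 1501.5625.

1501.56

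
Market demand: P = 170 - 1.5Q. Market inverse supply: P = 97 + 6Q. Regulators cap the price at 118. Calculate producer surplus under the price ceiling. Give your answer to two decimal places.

36.75

Free-market equilibrium: 170 - 1.5Q = 97 + 6Q gives Q* = 9.7333, P* = 155.4.
At the ceiling price 118, quantity supplied is (118 - 97)/6 = 3.5; supply is the short side, so Q = 3.5 trades at P = 118.
PS is the triangle above supply below 118: (1/2)(3.5)(118 - 97) = 36.75.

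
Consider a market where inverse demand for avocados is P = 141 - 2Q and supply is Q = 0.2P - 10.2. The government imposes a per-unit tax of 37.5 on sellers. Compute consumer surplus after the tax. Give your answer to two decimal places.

56.25

Rewriting supply in inverse form: P = 51 + 5Q.
Pre-tax equilibrium: 141 - 2Q = 51 + 5Q gives Q* = 12.8571, P* = 115.2857.
A tax on sellers shifts supply up by 37.5: 141 - 2Q = 51 + 5Q + 37.5, so Q_t = 7.5. Buyers pay P_b = 126; sellers receive P_s = P_b - 37.5 = 88.5.
Consumer surplus is the triangle under demand above P_b: (1/2)(7.5)(141 - 126) = 56.25.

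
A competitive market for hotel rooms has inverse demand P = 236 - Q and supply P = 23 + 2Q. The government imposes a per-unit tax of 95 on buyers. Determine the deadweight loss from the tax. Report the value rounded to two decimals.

1504.17

Pre-tax equilibrium: 236 - Q = 23 + 2Q gives Q* = 71, P* = 165.
With the tax, buyers' net willingness to pay falls by 95: (236 - 95) - Q = 23 + 2Q, so Q_t = 39.3333. Buyers pay P_b = 196.6667; sellers receive P_s = P_b - 95 = 101.6667.
Deadweight loss is the triangle between the curves from Q_t to Q*: (1/2)(71 - 39.3333)(95) = 1504.1667.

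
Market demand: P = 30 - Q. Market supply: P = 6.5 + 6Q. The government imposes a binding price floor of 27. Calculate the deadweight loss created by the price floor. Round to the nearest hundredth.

0.45

Without the control, 30 - Q = 6.5 + 6Q so Q* = 3.3571 and P* = 26.6429.
At P = 27, buyers demand (30 - 27)/1 = 3 while sellers would supply more, so the quantity traded is 3 at price 27.
At Q = 3 the demand price is 27 and the supply price is 24.5. Deadweight loss is the triangle between the curves from 3 to 3.3571: (1/2)(27 - 24.5)(3.3571 - 3) = 0.4464.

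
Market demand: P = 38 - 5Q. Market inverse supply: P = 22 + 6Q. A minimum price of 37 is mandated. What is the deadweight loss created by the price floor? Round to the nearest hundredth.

Without the control, 38 - 5Q = 22 + 6Q so Q* = 1.4545 and P* = 30.7273.
At the floor price 37, quantity demanded is (38 - 37)/5 = 0.2; demand is the short side, so Q = 0.2 trades at P = 37.
At Q = 0.2 the demand price is 37 and the supply price is 23.2. Deadweight loss is the triangle between the curves from 0.2 to 1.4545: (1/2)(37 - 23.2)(1.4545 - 0.2) = 8.6564.

8.66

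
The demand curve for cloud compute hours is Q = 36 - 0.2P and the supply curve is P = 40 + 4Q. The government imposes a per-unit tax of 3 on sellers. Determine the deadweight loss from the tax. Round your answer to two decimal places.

Rewriting demand in inverse form: P = 180 - 5Q.
Pre-tax equilibrium: 180 - 5Q = 40 + 4Q gives Q* = 15.5556, P* = 102.2222.
With the tax, sellers need 3 more per unit: 180 - 5Q = 40 + 4Q + 3, so Q_t = 15.2222. Buyers pay P_b = 103.8889; sellers receive P_s = P_b - 3 = 100.8889.
The welfare triangle lost has base Q* - Q_t = 0.3333 and height t = 3, so DWL = (1/2)(0.3333)(3) = 0.5.

0.50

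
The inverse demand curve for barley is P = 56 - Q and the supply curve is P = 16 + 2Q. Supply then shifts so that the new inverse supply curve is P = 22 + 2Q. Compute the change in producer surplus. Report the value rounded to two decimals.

Initial equilibrium: Q_0 = 13.3333, P_0 = 42.6667; CS_0 = (1/2)(13.3333)(13.3333) = 88.8889, PS_0 = (1/2)(13.3333)(26.6667) = 177.7778.
New equilibrium: 56 - Q = 22 + 2Q gives Q_1 = 11.3333, P_1 = 44.6667; CS_1 = 64.2222, PS_1 = 128.4444.
Change in producer surplus = 128.4444 - 177.7778 = -49.3333.

-49.33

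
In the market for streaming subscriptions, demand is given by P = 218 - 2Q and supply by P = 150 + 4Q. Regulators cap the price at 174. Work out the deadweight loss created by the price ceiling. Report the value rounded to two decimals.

85.33

Free-market equilibrium: 218 - 2Q = 150 + 4Q gives Q* = 11.3333, P* = 195.3333.
At the ceiling price 174, quantity supplied is (174 - 150)/4 = 6; supply is the short side, so Q = 6 trades at P = 174.
The lost-trades triangle has base Q* - 6 = 5.3333 and height equal to the gap between the curves at Q = 6, which is 206 - 174 = 32. DWL = (1/2)(5.3333)(32) = 85.3333.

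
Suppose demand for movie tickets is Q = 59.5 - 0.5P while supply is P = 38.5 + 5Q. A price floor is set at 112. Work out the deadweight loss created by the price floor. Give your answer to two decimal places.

224.00

Rewriting demand in inverse form: P = 119 - 2Q.
Without the control, 119 - 2Q = 38.5 + 5Q so Q* = 11.5 and P* = 96.
At the floor price 112, quantity demanded is (119 - 112)/2 = 3.5; demand is the short side, so Q = 3.5 trades at P = 112.
The lost-trades triangle has base Q* - 3.5 = 8 and height equal to the gap between the curves at Q = 3.5, which is 112 - 56 = 56. DWL = (1/2)(8)(56) = 224.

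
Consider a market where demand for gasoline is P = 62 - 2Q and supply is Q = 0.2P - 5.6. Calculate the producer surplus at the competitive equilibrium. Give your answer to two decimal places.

58.98

Rewriting supply in inverse form: P = 28 + 5Q.
Set 62 - 2Q = 28 + 5Q, which gives 34 = 7Q, so Q* = 4.8571 and P* = 62 - 2(4.8571) = 52.2857.
PS is the area between P* and the supply curve from 0 to Q*: (1/2)(4.8571)(24.2857) = 58.9796.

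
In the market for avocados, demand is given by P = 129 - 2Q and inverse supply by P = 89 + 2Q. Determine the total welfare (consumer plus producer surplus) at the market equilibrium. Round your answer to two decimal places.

200.00

Set 129 - 2Q = 89 + 2Q, which gives 40 = 4Q, so Q* = 10 and P* = 129 - 2(10) = 109.
Total surplus is the full triangle between the curves from 0 to Q*: (1/2)(10)(129 - 89) = 200.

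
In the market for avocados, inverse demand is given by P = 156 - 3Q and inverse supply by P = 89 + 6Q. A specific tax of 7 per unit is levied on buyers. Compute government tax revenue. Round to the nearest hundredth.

Pre-tax equilibrium: 156 - 3Q = 89 + 6Q gives Q* = 7.4444, P* = 133.6667.
With the tax, buyers' net willingness to pay falls by 7: (156 - 7) - 3Q = 89 + 6Q, so Q_t = 6.6667. Buyers pay P_b = 136; sellers receive P_s = P_b - 7 = 129.
Revenue is the tax times quantity traded: 7 x 6.6667 = 46.6667.

46.67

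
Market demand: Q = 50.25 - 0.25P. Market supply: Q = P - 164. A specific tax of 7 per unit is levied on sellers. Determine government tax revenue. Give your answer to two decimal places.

42.00

Rewriting demand in inverse form: P = 201 - 4Q.
Rewriting supply in inverse form: P = 164 + Q.
Pre-tax equilibrium: 201 - 4Q = 164 + Q gives Q* = 7.4, P* = 171.4.
With the tax, sellers need 7 more per unit: 201 - 4Q = 164 + Q + 7, so Q_t = 6. Buyers pay P_b = 177; sellers receive P_s = P_b - 7 = 170.
Tax revenue = t x Q_t = 7 x 6 = 42.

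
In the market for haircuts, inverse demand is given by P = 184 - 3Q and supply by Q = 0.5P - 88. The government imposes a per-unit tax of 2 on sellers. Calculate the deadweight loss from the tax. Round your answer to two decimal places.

0.40

Rewriting supply in inverse form: P = 176 + 2Q.
Pre-tax equilibrium: 184 - 3Q = 176 + 2Q gives Q* = 1.6, P* = 179.2.
With the tax, sellers need 2 more per unit: 184 - 3Q = 176 + 2Q + 2, so Q_t = 1.2. Buyers pay P_b = 180.4; sellers receive P_s = P_b - 2 = 178.4.
The welfare triangle lost has base Q* - Q_t = 0.4 and height t = 2, so DWL = (1/2)(0.4)(2) = 0.4.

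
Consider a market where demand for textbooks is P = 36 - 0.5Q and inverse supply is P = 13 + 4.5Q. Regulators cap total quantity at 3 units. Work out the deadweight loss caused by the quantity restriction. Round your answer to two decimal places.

Without the quota, 36 - 0.5Q = 13 + 4.5Q gives Q* = 4.6.
At Q = 3 the demand price is 36 - 0.5(3) = 34.5 and the supply price is 13 + 4.5(3) = 26.5.
Deadweight loss is the triangle between the curves from 3 to 4.6: (1/2)(34.5 - 26.5)(4.6 - 3) = 6.4.

6.40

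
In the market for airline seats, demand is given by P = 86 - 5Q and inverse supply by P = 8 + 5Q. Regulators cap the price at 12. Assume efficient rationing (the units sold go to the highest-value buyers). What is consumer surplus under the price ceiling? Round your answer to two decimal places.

Without the control, 86 - 5Q = 8 + 5Q so Q* = 7.8 and P* = 47.
At the ceiling price 12, quantity supplied is (12 - 8)/5 = 0.8; supply is the short side, so Q = 0.8 trades at P = 12.
The demand price at Q = 0.8 is 82. CS is the trapezoid between demand and 12 over [0, 0.8]: (1/2)[(86 - 12) + (82 - 12)](0.8) = 57.6.

57.60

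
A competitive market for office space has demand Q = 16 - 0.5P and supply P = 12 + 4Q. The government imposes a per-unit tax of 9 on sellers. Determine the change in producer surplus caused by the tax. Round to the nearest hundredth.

-15.50

Rewriting demand in inverse form: P = 32 - 2Q.
Pre-tax equilibrium: 32 - 2Q = 12 + 4Q gives Q* = 3.3333, P* = 25.3333.
With the tax, sellers need 9 more per unit: 32 - 2Q = 12 + 4Q + 9, so Q_t = 1.8333. Buyers pay P_b = 28.3333; sellers receive P_s = P_b - 9 = 19.3333.
Producers lose the trapezoid between P_s and P* out to Q_t plus the triangle from Q_t to Q*: change in PS = 6.7222 - 22.2222 = -15.5.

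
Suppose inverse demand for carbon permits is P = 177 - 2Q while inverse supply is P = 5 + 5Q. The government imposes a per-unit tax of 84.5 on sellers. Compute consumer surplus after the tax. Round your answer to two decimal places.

156.25

Without the tax, 177 - 2Q = 5 + 5Q so Q* = 24.5714 and P* = 127.8571.
A tax on sellers shifts supply up by 84.5: 177 - 2Q = 5 + 5Q + 84.5, so Q_t = 12.5. Buyers pay P_b = 152; sellers receive P_s = P_b - 84.5 = 67.5.
Consumer surplus is the triangle under demand above P_b: (1/2)(12.5)(177 - 152) = 156.25.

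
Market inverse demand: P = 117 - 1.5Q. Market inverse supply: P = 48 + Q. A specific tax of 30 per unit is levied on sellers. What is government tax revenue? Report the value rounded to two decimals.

Without the tax, 117 - 1.5Q = 48 + Q so Q* = 27.6 and P* = 75.6.
With the tax, sellers need 30 more per unit: 117 - 1.5Q = 48 + Q + 30, so Q_t = 15.6. Buyers pay P_b = 93.6; sellers receive P_s = P_b - 30 = 63.6.
Tax revenue = t x Q_t = 30 x 15.6 = 468.

468.00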